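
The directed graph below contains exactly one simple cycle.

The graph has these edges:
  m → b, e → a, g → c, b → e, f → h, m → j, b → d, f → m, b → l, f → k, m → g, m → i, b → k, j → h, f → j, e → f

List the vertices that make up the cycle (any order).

DFS with gray/black marking from m:
m gray
  b gray
    l gray
    l black
    d gray
    d black
    k gray
    k black
    e gray
      f gray
        f→m: m is gray → back edge
Back edge closes the cycle m → b → e → f → m; its vertices are {b, e, f, m}.

b, e, f, m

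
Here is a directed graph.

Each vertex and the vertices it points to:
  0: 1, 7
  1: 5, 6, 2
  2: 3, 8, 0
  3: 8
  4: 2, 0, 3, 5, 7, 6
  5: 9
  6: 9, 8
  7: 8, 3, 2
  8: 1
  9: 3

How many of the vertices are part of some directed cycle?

9

A vertex is on a directed cycle iff it belongs to a strongly connected component of size ≥ 2 (or has a self-loop).
The vertices on cycles are {0, 1, 2, 3, 5, 6, 7, 8, 9} — 9 in total.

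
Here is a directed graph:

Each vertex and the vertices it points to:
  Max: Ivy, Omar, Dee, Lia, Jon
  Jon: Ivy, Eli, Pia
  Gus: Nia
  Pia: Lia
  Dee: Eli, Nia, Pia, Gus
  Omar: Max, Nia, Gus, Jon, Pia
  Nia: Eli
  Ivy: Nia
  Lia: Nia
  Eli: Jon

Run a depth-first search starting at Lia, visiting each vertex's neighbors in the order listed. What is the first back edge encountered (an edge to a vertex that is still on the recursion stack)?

Ivy->Nia

DFS from Lia (visiting each vertex's neighbors in the order listed); mark gray on enter, black on exit:
Lia gray
  Nia gray
    Eli gray
      Jon gray
        Ivy gray
          Ivy→Nia: Nia is gray → back edge
First back edge: Ivy → Nia.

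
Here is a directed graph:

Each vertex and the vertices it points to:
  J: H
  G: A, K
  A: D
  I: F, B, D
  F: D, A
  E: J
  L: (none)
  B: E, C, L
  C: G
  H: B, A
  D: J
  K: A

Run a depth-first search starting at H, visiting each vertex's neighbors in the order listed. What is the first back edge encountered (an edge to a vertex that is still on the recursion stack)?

J->H

DFS from H (visiting each vertex's neighbors in the order listed); mark gray on enter, black on exit:
H gray
  B gray
    E gray
      J gray
        J→H: H is gray → back edge
First back edge: J → H.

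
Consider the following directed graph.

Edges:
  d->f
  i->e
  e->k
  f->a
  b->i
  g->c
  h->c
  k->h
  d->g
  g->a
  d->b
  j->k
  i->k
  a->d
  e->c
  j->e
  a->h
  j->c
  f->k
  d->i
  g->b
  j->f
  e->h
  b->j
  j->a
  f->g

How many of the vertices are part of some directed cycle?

A vertex is on a directed cycle iff it belongs to a strongly connected component of size ≥ 2 (or has a self-loop).
The vertices on cycles are {a, b, d, f, g, j} — 6 in total.

6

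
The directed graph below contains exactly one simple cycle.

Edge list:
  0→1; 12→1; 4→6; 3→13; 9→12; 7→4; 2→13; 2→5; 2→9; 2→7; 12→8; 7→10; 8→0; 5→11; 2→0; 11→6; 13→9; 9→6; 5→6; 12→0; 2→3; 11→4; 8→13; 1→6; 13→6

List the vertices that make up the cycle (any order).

8, 9, 12, 13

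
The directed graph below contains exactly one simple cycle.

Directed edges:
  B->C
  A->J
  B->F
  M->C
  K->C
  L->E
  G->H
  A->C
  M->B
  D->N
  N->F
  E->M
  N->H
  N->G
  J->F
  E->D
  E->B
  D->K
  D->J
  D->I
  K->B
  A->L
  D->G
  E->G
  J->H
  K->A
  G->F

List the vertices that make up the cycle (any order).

A, D, E, K, L

DFS with gray/black marking from E:
E gray
  G gray
    H gray
    H black
    F gray
    F black
  G black
  B gray
    B→F: F black — skip
    C gray
    C black
  B black
  M gray
    M→C: C black — skip
    M→B: B black — skip
  M black
  D gray
    K gray
      A gray
        A→C: C black — skip
        L gray
          L→E: E is gray → back edge
Back edge closes the cycle E → D → K → A → L → E; its vertices are {A, D, E, K, L}.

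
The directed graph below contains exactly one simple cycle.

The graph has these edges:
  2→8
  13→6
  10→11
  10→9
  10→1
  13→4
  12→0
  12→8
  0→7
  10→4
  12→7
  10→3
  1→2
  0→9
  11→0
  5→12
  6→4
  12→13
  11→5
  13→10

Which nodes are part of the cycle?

DFS with gray/black marking from 5:
5 gray
  12 gray
    7 gray
    7 black
    13 gray
      4 gray
      4 black
      6 gray
        6→4: 4 black — skip
      6 black
      10 gray
        10→4: 4 black — skip
        1 gray
          2 gray
            8 gray
            8 black
          2 black
        1 black
        11 gray
          0 gray
            9 gray
            9 black
            0→7: 7 black — skip
          0 black
          11→5: 5 is gray → back edge
Back edge closes the cycle 5 → 12 → 13 → 10 → 11 → 5; its vertices are {5, 10, 11, 12, 13}.

5, 10, 11, 12, 13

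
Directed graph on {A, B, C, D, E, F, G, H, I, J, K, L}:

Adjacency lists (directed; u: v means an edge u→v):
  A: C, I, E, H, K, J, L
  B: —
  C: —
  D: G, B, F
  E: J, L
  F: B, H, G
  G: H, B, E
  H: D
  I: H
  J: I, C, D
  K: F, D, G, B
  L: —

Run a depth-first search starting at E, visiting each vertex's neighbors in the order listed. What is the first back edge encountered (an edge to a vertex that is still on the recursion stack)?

G->H

DFS from E (visiting each vertex's neighbors in the order listed); mark gray on enter, black on exit:
E gray
  J gray
    I gray
      H gray
        D gray
          G gray
            G→H: H is gray → back edge
First back edge: G → H.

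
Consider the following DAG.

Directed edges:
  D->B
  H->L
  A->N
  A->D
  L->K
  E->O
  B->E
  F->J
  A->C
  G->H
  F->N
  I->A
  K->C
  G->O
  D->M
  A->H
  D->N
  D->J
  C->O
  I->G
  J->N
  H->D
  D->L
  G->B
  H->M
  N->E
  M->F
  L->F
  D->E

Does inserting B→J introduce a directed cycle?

No

Adding B→J creates a cycle iff J can already reach B.
Explore from J: no path reaches B. The graph stays acyclic.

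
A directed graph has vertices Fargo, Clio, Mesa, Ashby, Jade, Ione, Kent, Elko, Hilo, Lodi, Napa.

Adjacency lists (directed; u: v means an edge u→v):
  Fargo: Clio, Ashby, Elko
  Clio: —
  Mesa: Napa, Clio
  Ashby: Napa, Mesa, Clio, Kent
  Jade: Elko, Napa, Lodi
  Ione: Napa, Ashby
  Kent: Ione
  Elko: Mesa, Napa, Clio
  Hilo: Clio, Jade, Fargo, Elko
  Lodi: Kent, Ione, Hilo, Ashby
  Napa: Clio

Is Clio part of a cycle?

Clio lies on a cycle iff there is a path from Clio back to itself.
Exploring from Clio, it never reaches itself; equivalently, its strongly connected component is a singleton.

No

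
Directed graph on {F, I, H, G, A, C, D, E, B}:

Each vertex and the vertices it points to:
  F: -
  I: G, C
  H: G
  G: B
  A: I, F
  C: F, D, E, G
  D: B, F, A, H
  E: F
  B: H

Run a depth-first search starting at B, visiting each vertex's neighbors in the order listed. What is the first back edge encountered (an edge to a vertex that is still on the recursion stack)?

G→B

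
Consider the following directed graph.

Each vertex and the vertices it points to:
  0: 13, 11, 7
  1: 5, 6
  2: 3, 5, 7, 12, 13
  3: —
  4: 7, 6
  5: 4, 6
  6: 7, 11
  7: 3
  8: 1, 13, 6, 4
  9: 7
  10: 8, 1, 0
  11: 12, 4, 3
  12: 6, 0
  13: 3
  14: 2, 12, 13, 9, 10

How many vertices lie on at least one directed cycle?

A vertex is on a directed cycle iff it belongs to a strongly connected component of size ≥ 2 (or has a self-loop).
The vertices on cycles are {0, 4, 6, 11, 12} — 5 in total.

5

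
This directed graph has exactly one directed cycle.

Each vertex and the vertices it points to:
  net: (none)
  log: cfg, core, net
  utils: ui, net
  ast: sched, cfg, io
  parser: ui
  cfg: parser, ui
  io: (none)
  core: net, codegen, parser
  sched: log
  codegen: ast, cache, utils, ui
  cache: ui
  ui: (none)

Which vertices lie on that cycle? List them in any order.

DFS with gray/black marking from codegen:
codegen gray
  ast gray
    sched gray
      log gray
        cfg gray
          parser gray
            ui gray
            ui black
          parser black
          cfg→ui: ui black — skip
        cfg black
        core gray
          net gray
          net black
          core→codegen: codegen is gray → back edge
Back edge closes the cycle codegen → ast → sched → log → core → codegen; its vertices are {ast, log, core, sched, codegen}.

ast, log, core, sched, codegen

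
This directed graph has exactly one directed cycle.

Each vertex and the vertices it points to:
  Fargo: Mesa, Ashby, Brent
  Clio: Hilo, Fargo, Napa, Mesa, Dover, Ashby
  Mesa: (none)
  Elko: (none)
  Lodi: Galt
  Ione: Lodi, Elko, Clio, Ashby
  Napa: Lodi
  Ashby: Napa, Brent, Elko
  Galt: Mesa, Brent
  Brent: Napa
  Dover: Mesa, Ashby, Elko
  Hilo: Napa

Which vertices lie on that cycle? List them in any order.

Galt, Lodi, Napa, Brent

DFS with gray/black marking from Lodi:
Lodi gray
  Galt gray
    Mesa gray
    Mesa black
    Brent gray
      Napa gray
        Napa→Lodi: Lodi is gray → back edge
Back edge closes the cycle Lodi → Galt → Brent → Napa → Lodi; its vertices are {Galt, Lodi, Napa, Brent}.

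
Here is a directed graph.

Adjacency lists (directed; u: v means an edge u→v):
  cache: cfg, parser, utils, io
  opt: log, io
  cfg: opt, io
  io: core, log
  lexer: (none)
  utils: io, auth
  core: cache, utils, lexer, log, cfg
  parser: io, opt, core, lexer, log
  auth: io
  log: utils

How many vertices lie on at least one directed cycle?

A vertex is on a directed cycle iff it belongs to a strongly connected component of size ≥ 2 (or has a self-loop).
The vertices on cycles are {io, cfg, log, opt, auth, core, cache, utils, parser} — 9 in total.

9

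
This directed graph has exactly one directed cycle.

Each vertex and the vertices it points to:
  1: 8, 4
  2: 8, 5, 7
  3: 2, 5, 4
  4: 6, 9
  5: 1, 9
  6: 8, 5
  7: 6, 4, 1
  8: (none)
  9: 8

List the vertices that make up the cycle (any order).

DFS with gray/black marking from 5:
5 gray
  1 gray
    8 gray
    8 black
    4 gray
      6 gray
        6→8: 8 black — skip
        6→5: 5 is gray → back edge
Back edge closes the cycle 5 → 1 → 4 → 6 → 5; its vertices are {1, 4, 5, 6}.

1, 4, 5, 6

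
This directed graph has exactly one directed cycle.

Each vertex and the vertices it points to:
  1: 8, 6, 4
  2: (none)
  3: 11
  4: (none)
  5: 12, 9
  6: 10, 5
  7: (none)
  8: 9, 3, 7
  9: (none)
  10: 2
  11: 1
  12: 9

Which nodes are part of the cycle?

DFS with gray/black marking from 1:
1 gray
  8 gray
    9 gray
    9 black
    3 gray
      11 gray
        11→1: 1 is gray → back edge
Back edge closes the cycle 1 → 8 → 3 → 11 → 1; its vertices are {1, 3, 8, 11}.

1, 3, 8, 11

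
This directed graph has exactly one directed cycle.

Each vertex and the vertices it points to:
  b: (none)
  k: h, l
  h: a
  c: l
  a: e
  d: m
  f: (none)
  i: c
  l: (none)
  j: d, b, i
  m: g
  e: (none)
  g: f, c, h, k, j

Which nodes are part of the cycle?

d, g, j, m

DFS with gray/black marking from m:
m gray
  g gray
    f gray
    f black
    c gray
      l gray
      l black
    c black
    h gray
      a gray
        e gray
        e black
      a black
    h black
    k gray
      k→h: h black — skip
      k→l: l black — skip
    k black
    j gray
      d gray
        d→m: m is gray → back edge
Back edge closes the cycle m → g → j → d → m; its vertices are {d, g, j, m}.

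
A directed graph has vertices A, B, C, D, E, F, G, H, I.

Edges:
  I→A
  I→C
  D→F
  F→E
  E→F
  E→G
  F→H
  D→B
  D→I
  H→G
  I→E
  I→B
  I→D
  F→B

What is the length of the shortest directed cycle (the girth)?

For each vertex v, BFS finds the shortest path from v back to v.
The shortest such closed walk is I → D → I, length 2.

2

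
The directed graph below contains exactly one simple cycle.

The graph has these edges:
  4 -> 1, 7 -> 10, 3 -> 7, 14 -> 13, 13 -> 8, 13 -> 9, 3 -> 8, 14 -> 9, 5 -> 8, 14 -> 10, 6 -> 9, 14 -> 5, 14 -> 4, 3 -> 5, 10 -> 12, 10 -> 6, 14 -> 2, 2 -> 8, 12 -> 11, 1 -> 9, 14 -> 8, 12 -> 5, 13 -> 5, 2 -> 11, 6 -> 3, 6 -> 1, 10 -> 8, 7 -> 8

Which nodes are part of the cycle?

DFS with gray/black marking from 10:
10 gray
  8 gray
  8 black
  12 gray
    5 gray
      5→8: 8 black — skip
    5 black
    11 gray
    11 black
  12 black
  6 gray
    1 gray
      9 gray
      9 black
    1 black
    3 gray
      3→8: 8 black — skip
      7 gray
        7→8: 8 black — skip
        7→10: 10 is gray → back edge
Back edge closes the cycle 10 → 6 → 3 → 7 → 10; its vertices are {3, 6, 7, 10}.

3, 6, 7, 10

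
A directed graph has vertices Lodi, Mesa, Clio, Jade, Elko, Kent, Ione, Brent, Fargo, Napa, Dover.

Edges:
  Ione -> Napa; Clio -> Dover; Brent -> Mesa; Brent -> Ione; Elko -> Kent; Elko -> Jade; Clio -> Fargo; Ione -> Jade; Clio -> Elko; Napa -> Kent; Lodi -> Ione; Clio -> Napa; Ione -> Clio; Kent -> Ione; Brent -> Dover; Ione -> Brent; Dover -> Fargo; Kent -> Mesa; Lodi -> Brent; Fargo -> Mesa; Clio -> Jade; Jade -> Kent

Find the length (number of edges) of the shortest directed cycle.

2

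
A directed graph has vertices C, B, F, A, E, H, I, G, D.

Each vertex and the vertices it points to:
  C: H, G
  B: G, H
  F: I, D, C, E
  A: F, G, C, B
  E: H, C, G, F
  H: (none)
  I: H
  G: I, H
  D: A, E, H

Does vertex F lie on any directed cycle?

Yes

F is on a cycle iff F can reach itself via ≥1 edge.
F → E → F — yes.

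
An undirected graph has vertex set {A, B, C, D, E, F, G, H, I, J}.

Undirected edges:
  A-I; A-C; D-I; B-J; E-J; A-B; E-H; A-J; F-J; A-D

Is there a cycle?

Yes

DFS, tracking each vertex's parent; an edge to a visited non-parent vertex closes a cycle.
Start from G:
visit G (parent –)
visit A (parent –)
  visit D (parent A)
    D–A: parent, skip
    visit I (parent D)
      I–A: A visited and ≠ parent → cycle
Cycle: A – D – I – A.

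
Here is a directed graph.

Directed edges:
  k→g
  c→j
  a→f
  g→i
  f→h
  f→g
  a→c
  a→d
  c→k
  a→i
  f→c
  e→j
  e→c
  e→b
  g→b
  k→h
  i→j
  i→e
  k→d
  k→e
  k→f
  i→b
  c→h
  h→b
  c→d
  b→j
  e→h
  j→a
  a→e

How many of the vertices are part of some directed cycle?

10

A vertex is on a directed cycle iff it belongs to a strongly connected component of size ≥ 2 (or has a self-loop).
The vertices on cycles are {a, b, c, e, f, g, h, i, j, k} — 10 in total.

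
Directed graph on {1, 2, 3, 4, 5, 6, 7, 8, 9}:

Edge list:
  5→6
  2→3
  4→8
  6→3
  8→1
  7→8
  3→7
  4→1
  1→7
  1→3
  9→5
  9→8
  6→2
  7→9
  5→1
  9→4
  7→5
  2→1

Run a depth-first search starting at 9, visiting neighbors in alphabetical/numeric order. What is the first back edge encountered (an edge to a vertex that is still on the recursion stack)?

DFS from 9 (visiting neighbors in alphabetical/numeric order); mark gray on enter, black on exit:
9 gray
  4 gray
    1 gray
      3 gray
        7 gray
          5 gray
            5→1: 1 is gray → back edge
First back edge: 5 → 1.

5→1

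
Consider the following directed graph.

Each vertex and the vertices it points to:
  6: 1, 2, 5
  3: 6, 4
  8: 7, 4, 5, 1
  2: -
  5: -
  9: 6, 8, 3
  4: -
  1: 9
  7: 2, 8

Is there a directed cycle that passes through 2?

2 lies on a cycle iff there is a path from 2 back to itself.
Exploring from 2, it never reaches itself; equivalently, its strongly connected component is a singleton.

No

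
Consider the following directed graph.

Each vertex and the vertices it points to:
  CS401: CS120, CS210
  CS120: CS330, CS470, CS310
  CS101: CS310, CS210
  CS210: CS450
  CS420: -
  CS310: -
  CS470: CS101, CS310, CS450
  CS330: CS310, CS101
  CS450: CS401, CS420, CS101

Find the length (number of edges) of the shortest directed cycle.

3

For each vertex v, BFS finds the shortest path from v back to v.
The shortest such closed walk is CS401 → CS210 → CS450 → CS401, length 3.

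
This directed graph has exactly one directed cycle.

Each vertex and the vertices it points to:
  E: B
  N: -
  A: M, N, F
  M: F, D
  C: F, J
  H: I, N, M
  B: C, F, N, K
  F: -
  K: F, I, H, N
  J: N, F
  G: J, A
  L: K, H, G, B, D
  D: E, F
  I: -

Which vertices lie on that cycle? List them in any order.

DFS with gray/black marking from D:
D gray
  E gray
    B gray
      C gray
        F gray
        F black
        J gray
          N gray
          N black
          J→F: F black — skip
        J black
      C black
      B→F: F black — skip
      B→N: N black — skip
      K gray
        K→F: F black — skip
        I gray
        I black
        H gray
          H→I: I black — skip
          H→N: N black — skip
          M gray
            M→F: F black — skip
            M→D: D is gray → back edge
Back edge closes the cycle D → E → B → K → H → M → D; its vertices are {B, D, E, H, K, M}.

B, D, E, H, K, M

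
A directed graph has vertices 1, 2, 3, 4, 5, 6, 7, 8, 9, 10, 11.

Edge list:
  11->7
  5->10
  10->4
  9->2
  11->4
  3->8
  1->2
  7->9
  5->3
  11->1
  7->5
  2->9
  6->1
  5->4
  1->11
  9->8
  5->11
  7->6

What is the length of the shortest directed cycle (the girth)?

For each vertex v, BFS finds the shortest path from v back to v.
The shortest such closed walk is 9 → 2 → 9, length 2.

2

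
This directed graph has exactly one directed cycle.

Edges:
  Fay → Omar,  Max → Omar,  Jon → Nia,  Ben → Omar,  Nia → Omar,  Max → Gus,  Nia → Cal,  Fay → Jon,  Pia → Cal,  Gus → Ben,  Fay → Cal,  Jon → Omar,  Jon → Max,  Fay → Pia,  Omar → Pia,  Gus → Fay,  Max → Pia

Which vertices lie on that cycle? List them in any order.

Fay, Gus, Jon, Max

DFS with gray/black marking from Gus:
Gus gray
  Fay gray
    Pia gray
      Cal gray
      Cal black
    Pia black
    Jon gray
      Max gray
        Max→Gus: Gus is gray → back edge
Back edge closes the cycle Gus → Fay → Jon → Max → Gus; its vertices are {Fay, Gus, Jon, Max}.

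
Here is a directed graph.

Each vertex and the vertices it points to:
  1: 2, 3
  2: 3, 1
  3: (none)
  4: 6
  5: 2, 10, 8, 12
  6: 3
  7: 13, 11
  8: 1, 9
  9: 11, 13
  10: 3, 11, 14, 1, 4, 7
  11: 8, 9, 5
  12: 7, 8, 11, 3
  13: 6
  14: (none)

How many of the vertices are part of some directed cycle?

9

A vertex is on a directed cycle iff it belongs to a strongly connected component of size ≥ 2 (or has a self-loop).
The vertices on cycles are {1, 2, 5, 7, 8, 9, 10, 11, 12} — 9 in total.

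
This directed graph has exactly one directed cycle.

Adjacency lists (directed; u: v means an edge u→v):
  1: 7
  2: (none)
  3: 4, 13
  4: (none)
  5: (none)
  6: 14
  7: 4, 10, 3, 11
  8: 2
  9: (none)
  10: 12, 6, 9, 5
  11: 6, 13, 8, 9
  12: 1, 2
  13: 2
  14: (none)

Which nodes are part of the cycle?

1, 7, 10, 12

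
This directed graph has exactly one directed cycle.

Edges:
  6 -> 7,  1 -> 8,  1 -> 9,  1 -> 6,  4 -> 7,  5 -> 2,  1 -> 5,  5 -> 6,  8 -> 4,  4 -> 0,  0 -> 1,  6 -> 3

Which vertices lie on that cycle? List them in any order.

DFS with gray/black marking from 1:
1 gray
  8 gray
    4 gray
      0 gray
        0→1: 1 is gray → back edge
Back edge closes the cycle 1 → 8 → 4 → 0 → 1; its vertices are {0, 1, 4, 8}.

0, 1, 4, 8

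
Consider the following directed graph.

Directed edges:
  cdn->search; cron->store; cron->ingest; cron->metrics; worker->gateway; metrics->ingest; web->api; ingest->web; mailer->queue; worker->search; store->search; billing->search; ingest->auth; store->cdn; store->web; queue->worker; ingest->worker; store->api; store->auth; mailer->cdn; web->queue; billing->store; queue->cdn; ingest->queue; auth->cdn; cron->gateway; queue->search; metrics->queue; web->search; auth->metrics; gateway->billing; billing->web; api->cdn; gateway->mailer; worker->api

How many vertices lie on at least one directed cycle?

A vertex is on a directed cycle iff it belongs to a strongly connected component of size ≥ 2 (or has a self-loop).
The vertices on cycles are {web, auth, queue, store, ingest, mailer, worker, billing, gateway, metrics} — 10 in total.

10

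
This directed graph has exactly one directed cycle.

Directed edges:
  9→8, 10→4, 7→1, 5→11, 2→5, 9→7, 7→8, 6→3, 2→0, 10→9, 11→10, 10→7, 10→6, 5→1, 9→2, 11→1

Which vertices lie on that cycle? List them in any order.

2, 5, 9, 10, 11

DFS with gray/black marking from 11:
11 gray
  1 gray
  1 black
  10 gray
    7 gray
      7→1: 1 black — skip
      8 gray
      8 black
    7 black
    4 gray
    4 black
    6 gray
      3 gray
      3 black
    6 black
    9 gray
      9→7: 7 black — skip
      9→8: 8 black — skip
      2 gray
        0 gray
        0 black
        5 gray
          5→11: 11 is gray → back edge
Back edge closes the cycle 11 → 10 → 9 → 2 → 5 → 11; its vertices are {2, 5, 9, 10, 11}.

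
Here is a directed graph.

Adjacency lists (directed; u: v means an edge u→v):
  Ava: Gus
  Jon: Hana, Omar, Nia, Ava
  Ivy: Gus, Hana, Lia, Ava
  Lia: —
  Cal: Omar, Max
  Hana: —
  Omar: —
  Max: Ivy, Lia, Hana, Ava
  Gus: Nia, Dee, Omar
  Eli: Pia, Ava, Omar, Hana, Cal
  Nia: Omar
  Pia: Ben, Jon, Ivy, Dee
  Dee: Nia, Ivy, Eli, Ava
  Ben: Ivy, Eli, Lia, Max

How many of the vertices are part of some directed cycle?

A vertex is on a directed cycle iff it belongs to a strongly connected component of size ≥ 2 (or has a self-loop).
The vertices on cycles are {Ava, Ben, Cal, Dee, Eli, Gus, Ivy, Jon, Max, Pia} — 10 in total.

10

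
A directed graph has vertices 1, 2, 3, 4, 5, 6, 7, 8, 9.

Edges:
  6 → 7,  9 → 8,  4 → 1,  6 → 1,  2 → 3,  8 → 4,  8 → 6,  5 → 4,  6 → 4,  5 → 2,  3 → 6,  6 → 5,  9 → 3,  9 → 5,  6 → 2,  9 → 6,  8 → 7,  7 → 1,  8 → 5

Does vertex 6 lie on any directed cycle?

6 is on a cycle iff 6 can reach itself via ≥1 edge.
6 → 2 → 3 → 6 — yes.

Yes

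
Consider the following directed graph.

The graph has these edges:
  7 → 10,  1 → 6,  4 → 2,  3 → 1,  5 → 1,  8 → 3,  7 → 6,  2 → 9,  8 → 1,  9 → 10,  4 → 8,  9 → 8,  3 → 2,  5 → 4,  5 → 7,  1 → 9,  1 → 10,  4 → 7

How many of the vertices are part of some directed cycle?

5

A vertex is on a directed cycle iff it belongs to a strongly connected component of size ≥ 2 (or has a self-loop).
The vertices on cycles are {1, 2, 3, 8, 9} — 5 in total.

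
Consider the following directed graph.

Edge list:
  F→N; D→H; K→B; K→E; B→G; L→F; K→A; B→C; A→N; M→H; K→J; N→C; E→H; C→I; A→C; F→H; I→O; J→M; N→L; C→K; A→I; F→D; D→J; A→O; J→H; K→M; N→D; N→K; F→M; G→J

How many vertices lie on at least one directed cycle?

A vertex is on a directed cycle iff it belongs to a strongly connected component of size ≥ 2 (or has a self-loop).
The vertices on cycles are {A, B, C, F, K, L, N} — 7 in total.

7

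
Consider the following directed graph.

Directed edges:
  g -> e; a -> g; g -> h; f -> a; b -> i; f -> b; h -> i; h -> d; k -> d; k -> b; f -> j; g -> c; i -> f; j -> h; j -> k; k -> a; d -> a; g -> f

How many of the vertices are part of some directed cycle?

A vertex is on a directed cycle iff it belongs to a strongly connected component of size ≥ 2 (or has a self-loop).
The vertices on cycles are {a, b, d, f, g, h, i, j, k} — 9 in total.

9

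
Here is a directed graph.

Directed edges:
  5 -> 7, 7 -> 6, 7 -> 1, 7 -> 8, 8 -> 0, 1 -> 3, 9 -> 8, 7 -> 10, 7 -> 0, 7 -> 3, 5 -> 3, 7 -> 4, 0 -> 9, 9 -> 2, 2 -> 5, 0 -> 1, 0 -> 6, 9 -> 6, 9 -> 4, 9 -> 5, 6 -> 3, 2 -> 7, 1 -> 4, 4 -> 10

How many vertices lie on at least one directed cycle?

A vertex is on a directed cycle iff it belongs to a strongly connected component of size ≥ 2 (or has a self-loop).
The vertices on cycles are {0, 2, 5, 7, 8, 9} — 6 in total.

6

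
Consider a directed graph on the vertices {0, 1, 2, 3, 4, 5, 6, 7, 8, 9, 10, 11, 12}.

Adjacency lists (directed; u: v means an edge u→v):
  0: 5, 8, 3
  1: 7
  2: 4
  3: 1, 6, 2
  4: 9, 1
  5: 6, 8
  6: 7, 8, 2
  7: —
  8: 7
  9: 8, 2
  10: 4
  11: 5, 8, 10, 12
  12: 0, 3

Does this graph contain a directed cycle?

DFS with white/gray/black marking, starting from 9:
9 gray
  8 gray
    7 gray
    7 black
  8 black
  2 gray
    4 gray
      4→9: 9 is gray → back edge
Back edge found, so a cycle exists: 9 → 2 → 4 → 9.

Yes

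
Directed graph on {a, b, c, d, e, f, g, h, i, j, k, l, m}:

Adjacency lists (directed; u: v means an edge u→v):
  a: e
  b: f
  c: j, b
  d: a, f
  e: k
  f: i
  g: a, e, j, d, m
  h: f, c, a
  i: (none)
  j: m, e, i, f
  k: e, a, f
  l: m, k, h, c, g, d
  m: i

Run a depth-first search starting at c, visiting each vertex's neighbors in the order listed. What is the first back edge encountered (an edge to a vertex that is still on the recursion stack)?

k→e

DFS from c (visiting each vertex's neighbors in the order listed); mark gray on enter, black on exit:
c gray
  j gray
    m gray
      i gray
      i black
    m black
    e gray
      k gray
        k→e: e is gray → back edge
First back edge: k → e.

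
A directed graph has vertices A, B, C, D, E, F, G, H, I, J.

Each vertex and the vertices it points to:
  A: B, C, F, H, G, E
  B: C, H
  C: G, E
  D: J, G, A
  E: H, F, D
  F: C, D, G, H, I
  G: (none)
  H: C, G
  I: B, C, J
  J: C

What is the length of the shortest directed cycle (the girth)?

3

For each vertex v, BFS finds the shortest path from v back to v.
The shortest such closed walk is E → F → C → E, length 3.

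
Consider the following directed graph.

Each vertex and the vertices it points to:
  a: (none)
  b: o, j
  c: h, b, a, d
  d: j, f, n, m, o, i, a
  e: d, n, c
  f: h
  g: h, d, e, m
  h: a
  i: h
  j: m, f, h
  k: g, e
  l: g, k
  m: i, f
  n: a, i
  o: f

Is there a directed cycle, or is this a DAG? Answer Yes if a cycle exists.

No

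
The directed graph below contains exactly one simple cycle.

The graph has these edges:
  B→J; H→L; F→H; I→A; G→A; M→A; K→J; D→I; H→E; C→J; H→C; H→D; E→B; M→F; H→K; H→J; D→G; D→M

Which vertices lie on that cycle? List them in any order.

D, F, H, M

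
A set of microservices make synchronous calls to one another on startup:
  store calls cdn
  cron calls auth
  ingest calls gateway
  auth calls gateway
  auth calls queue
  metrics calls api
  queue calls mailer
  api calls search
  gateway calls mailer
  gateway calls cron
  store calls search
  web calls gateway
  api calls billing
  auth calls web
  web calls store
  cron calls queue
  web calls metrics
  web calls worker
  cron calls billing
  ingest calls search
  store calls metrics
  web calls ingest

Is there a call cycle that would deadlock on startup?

DFS with white/gray/black marking, starting from worker:
worker gray
worker black
billing gray
billing black
ingest gray
  gateway gray
    mailer gray
    mailer black
    cron gray
      cron→billing: billing black — skip
      queue gray
        queue→mailer: mailer black — skip
      queue black
      auth gray
        auth→gateway: gateway is gray → back edge
Back edge found, so a cycle exists: gateway → cron → auth → gateway.

Yes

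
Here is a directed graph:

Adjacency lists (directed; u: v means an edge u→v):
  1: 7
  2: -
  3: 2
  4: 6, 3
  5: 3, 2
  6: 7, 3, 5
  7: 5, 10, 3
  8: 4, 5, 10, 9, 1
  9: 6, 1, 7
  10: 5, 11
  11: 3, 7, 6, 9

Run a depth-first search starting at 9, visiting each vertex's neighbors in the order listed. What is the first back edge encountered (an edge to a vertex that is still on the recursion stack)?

11->7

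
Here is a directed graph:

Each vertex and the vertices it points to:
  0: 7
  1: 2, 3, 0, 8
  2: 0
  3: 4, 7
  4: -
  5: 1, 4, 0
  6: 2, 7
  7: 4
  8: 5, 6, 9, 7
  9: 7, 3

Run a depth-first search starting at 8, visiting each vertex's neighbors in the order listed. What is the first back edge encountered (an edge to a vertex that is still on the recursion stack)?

1→8

DFS from 8 (visiting each vertex's neighbors in the order listed); mark gray on enter, black on exit:
8 gray
  5 gray
    1 gray
      2 gray
        0 gray
          7 gray
            4 gray
            4 black
          7 black
        0 black
      2 black
      3 gray
        3→4: 4 black — skip
        3→7: 7 black — skip
      3 black
      1→0: 0 black — skip
      1→8: 8 is gray → back edge
First back edge: 1 → 8.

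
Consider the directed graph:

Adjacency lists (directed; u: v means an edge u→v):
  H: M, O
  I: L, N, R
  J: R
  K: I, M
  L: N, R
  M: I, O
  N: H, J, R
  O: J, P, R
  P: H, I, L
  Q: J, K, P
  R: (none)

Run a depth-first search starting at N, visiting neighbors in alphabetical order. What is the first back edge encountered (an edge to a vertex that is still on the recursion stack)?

DFS from N (visiting neighbors in alphabetical order); mark gray on enter, black on exit:
N gray
  H gray
    M gray
      I gray
        L gray
          L→N: N is gray → back edge
First back edge: L → N.

L→N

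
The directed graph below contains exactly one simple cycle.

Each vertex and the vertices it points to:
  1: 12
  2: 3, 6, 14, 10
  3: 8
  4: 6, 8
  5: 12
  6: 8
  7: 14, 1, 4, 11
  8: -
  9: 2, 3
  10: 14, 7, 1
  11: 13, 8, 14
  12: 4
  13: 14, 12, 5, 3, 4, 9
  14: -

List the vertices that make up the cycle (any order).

2, 7, 9, 10, 11, 13

DFS with gray/black marking from 2:
2 gray
  3 gray
    8 gray
    8 black
  3 black
  6 gray
    6→8: 8 black — skip
  6 black
  14 gray
  14 black
  10 gray
    10→14: 14 black — skip
    7 gray
      7→14: 14 black — skip
      1 gray
        12 gray
          4 gray
            4→6: 6 black — skip
            4→8: 8 black — skip
          4 black
        12 black
      1 black
      7→4: 4 black — skip
      11 gray
        13 gray
          13→14: 14 black — skip
          13→12: 12 black — skip
          5 gray
            5→12: 12 black — skip
          5 black
          13→3: 3 black — skip
          13→4: 4 black — skip
          9 gray
            9→2: 2 is gray → back edge
Back edge closes the cycle 2 → 10 → 7 → 11 → 13 → 9 → 2; its vertices are {2, 7, 9, 10, 11, 13}.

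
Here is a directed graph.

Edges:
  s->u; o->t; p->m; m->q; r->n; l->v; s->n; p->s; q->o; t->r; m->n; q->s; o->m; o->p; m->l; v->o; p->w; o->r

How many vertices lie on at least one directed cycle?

6

A vertex is on a directed cycle iff it belongs to a strongly connected component of size ≥ 2 (or has a self-loop).
The vertices on cycles are {l, m, o, p, q, v} — 6 in total.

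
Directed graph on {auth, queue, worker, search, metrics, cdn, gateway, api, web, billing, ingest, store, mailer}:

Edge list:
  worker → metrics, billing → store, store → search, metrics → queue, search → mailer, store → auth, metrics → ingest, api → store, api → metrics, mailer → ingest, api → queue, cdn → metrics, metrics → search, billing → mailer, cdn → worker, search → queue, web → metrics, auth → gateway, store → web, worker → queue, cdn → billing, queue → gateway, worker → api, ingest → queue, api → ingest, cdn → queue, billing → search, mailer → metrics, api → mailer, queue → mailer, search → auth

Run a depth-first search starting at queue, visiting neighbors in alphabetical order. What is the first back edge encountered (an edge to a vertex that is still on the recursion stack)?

ingest→queue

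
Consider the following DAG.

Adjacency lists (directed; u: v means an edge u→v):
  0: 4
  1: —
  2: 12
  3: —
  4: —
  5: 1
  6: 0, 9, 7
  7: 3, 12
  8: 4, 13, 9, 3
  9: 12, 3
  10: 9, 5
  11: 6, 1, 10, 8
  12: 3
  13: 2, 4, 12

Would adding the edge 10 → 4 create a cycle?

No

Adding 10→4 creates a cycle iff 4 can already reach 10.
Explore from 4: no path reaches 10. The graph stays acyclic.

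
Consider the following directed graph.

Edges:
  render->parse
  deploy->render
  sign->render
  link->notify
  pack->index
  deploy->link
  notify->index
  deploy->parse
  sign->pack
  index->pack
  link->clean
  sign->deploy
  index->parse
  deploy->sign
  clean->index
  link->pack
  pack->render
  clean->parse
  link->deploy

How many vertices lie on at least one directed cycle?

A vertex is on a directed cycle iff it belongs to a strongly connected component of size ≥ 2 (or has a self-loop).
The vertices on cycles are {link, pack, sign, index, deploy} — 5 in total.

5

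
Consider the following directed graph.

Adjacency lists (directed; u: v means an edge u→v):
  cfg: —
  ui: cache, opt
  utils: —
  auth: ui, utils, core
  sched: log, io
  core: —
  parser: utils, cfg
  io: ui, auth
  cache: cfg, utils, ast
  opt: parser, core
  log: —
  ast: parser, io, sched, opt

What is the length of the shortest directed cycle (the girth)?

4

For each vertex v, BFS finds the shortest path from v back to v.
The shortest such closed walk is ast → io → ui → cache → ast, length 4.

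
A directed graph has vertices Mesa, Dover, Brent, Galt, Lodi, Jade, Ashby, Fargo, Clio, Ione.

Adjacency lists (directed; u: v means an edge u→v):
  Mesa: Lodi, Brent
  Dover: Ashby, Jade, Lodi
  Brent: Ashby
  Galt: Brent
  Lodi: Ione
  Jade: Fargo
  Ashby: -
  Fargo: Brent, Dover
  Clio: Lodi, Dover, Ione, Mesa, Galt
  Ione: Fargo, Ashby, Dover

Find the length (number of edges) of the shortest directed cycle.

3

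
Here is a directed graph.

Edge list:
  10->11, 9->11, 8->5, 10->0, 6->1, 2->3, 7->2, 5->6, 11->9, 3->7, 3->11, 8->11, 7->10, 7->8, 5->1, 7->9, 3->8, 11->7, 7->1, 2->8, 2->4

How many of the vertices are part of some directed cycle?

7

A vertex is on a directed cycle iff it belongs to a strongly connected component of size ≥ 2 (or has a self-loop).
The vertices on cycles are {2, 3, 7, 8, 9, 10, 11} — 7 in total.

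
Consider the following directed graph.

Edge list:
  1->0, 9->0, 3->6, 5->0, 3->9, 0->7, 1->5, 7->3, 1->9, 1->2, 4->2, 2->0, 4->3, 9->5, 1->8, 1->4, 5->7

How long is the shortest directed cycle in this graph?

For each vertex v, BFS finds the shortest path from v back to v.
The shortest such closed walk is 5 → 7 → 3 → 9 → 5, length 4.

4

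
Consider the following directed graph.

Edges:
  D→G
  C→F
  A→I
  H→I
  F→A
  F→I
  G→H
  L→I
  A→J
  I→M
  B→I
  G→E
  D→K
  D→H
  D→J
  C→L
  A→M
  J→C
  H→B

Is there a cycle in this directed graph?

Yes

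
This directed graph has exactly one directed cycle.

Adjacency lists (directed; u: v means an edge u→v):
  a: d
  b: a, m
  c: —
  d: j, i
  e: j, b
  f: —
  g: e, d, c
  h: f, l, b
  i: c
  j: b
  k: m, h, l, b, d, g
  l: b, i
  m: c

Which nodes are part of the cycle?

a, b, d, j

DFS with gray/black marking from d:
d gray
  j gray
    b gray
      a gray
        a→d: d is gray → back edge
Back edge closes the cycle d → j → b → a → d; its vertices are {a, b, d, j}.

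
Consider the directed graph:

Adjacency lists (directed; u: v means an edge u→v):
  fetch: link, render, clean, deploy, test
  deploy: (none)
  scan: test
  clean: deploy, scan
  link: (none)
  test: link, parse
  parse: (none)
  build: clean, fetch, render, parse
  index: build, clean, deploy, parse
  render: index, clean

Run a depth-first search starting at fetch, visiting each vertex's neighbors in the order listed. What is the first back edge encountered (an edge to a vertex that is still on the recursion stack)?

build->fetch

DFS from fetch (visiting each vertex's neighbors in the order listed); mark gray on enter, black on exit:
fetch gray
  link gray
  link black
  render gray
    index gray
      build gray
        clean gray
          deploy gray
          deploy black
          scan gray
            test gray
              test→link: link black — skip
              parse gray
              parse black
            test black
          scan black
        clean black
        build→fetch: fetch is gray → back edge
First back edge: build → fetch.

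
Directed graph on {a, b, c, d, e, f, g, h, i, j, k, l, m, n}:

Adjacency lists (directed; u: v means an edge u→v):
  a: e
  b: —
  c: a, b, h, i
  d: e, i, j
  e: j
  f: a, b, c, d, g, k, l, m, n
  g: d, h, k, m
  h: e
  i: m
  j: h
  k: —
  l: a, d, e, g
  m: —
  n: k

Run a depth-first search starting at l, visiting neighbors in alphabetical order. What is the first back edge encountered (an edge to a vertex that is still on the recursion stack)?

h→e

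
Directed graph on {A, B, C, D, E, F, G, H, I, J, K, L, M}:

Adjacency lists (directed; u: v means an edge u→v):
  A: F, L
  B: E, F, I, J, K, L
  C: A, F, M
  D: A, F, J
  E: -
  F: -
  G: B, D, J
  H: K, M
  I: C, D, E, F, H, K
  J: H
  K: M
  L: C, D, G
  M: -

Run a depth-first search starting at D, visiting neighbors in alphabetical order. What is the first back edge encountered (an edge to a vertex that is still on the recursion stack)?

DFS from D (visiting neighbors in alphabetical order); mark gray on enter, black on exit:
D gray
  A gray
    F gray
    F black
    L gray
      C gray
        C→A: A is gray → back edge
First back edge: C → A.

C→A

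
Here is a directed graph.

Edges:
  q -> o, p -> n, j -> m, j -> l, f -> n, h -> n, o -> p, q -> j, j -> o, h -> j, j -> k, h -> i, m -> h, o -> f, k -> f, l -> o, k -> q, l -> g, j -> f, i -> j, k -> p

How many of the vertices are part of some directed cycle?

6

A vertex is on a directed cycle iff it belongs to a strongly connected component of size ≥ 2 (or has a self-loop).
The vertices on cycles are {h, i, j, k, m, q} — 6 in total.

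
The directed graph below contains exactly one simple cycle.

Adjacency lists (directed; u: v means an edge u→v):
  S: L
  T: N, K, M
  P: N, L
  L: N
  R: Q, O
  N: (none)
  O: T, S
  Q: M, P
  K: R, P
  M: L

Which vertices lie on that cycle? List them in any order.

K, O, R, T

DFS with gray/black marking from R:
R gray
  Q gray
    M gray
      L gray
        N gray
        N black
      L black
    M black
    P gray
      P→N: N black — skip
      P→L: L black — skip
    P black
  Q black
  O gray
    T gray
      T→N: N black — skip
      K gray
        K→R: R is gray → back edge
Back edge closes the cycle R → O → T → K → R; its vertices are {K, O, R, T}.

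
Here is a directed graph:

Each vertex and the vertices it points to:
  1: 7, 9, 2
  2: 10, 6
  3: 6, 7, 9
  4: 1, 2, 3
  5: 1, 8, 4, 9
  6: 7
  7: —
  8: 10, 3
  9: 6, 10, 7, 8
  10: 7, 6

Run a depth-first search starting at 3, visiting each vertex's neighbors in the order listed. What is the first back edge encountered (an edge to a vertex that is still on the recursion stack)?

8→3

DFS from 3 (visiting each vertex's neighbors in the order listed); mark gray on enter, black on exit:
3 gray
  6 gray
    7 gray
    7 black
  6 black
  3→7: 7 black — skip
  9 gray
    9→6: 6 black — skip
    10 gray
      10→7: 7 black — skip
      10→6: 6 black — skip
    10 black
    9→7: 7 black — skip
    8 gray
      8→10: 10 black — skip
      8→3: 3 is gray → back edge
First back edge: 8 → 3.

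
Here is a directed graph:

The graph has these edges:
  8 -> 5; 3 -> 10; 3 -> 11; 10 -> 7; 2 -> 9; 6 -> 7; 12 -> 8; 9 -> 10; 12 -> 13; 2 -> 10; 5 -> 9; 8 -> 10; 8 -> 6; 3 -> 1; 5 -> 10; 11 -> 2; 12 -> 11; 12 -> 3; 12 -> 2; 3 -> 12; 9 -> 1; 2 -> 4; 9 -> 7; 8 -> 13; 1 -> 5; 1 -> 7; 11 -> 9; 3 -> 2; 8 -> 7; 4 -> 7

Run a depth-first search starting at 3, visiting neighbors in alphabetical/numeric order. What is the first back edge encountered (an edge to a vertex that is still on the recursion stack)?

9→1

DFS from 3 (visiting neighbors in alphabetical/numeric order); mark gray on enter, black on exit:
3 gray
  1 gray
    5 gray
      9 gray
        9→1: 1 is gray → back edge
First back edge: 9 → 1.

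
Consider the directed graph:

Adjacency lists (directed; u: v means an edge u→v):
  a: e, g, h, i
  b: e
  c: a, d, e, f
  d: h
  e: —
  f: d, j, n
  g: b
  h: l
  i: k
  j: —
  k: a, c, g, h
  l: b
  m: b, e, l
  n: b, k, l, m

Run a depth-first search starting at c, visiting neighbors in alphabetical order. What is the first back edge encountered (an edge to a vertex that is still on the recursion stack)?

k→a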